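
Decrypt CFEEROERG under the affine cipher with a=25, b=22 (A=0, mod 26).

URSSFISFQ

The inverse of 25 mod 26 is 25, since 25·25=625≡1. Apply D(y)=25·(y−22) mod 26:
C(2): 25·(2−22)=-500≡20 → U
F(5): 25·(5−22)=-425≡17 → R
E(4): 25·(4−22)=-450≡18 → S
E(4): 25·(4−22)=-450≡18 → S
R(17): 25·(17−22)=-125≡5 → F
O(14): 25·(14−22)=-200≡8 → I
E(4): 25·(4−22)=-450≡18 → S
R(17): 25·(17−22)=-125≡5 → F
G(6): 25·(6−22)=-400≡16 → Q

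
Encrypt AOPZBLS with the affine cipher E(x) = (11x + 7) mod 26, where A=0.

A(0): 11·0+7=7 → H
O(14): 11·14+7=161≡5 → F
P(15): 11·15+7=172≡16 → Q
Z(25): 11·25+7=282≡22 → W
B(1): 11·1+7=18 → S
L(11): 11·11+7=128≡24 → Y
S(18): 11·18+7=205≡23 → X

HFQWSYX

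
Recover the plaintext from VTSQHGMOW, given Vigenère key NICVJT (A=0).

Repeat the key across the ciphertext: NICVJTNIC
V(21)−N(13): 8 → I
T(19)−I(8): 11 → L
S(18)−C(2): 16 → Q
Q(16)−V(21): -5≡21 → V
H(7)−J(9): -2≡24 → Y
G(6)−T(19): -13≡13 → N
M(12)−N(13): -1≡25 → Z
O(14)−I(8): 6 → G
W(22)−C(2): 20 → U

ILQVYNZGU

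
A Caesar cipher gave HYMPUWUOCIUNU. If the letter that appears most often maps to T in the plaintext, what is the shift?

The most frequent ciphertext letter is U (appears 4 times).
U is position 20; T is position 19.
Shift = 1.

1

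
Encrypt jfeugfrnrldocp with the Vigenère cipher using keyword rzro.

Repeat the key across the message: rzrorzrorzrorz
j(9)+r(17): 26≡0 → a
f(5)+z(25): 30≡4 → e
e(4)+r(17): 21 → v
u(20)+o(14): 34≡8 → i
g(6)+r(17): 23 → x
f(5)+z(25): 30≡4 → e
r(17)+r(17): 34≡8 → i
n(13)+o(14): 27≡1 → b
r(17)+r(17): 34≡8 → i
l(11)+z(25): 36≡10 → k
d(3)+r(17): 20 → u
o(14)+o(14): 28≡2 → c
c(2)+r(17): 19 → t
p(15)+z(25): 40≡14 → o

aevixeibikucto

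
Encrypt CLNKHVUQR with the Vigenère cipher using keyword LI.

NTYSSDFYC

Repeat the key across the message: LILILILIL
C(2)+L(11): 13 → N
L(11)+I(8): 19 → T
N(13)+L(11): 24 → Y
K(10)+I(8): 18 → S
H(7)+L(11): 18 → S
V(21)+I(8): 29≡3 → D
U(20)+L(11): 31≡5 → F
Q(16)+I(8): 24 → Y
R(17)+L(11): 28≡2 → C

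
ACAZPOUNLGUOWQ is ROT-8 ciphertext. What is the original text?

A(0): 0−8=-8≡18 → S
C(2): 2−8=-6≡20 → U
A(0): 0−8=-8≡18 → S
Z(25): 25−8=17 → R
P(15): 15−8=7 → H
O(14): 14−8=6 → G
U(20): 20−8=12 → M
N(13): 13−8=5 → F
L(11): 11−8=3 → D
G(6): 6−8=-2≡24 → Y
U(20): 20−8=12 → M
O(14): 14−8=6 → G
W(22): 22−8=14 → O
Q(16): 16−8=8 → I

SUSRHGMFDYMGOI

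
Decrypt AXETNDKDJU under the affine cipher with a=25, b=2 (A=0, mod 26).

The inverse of 25 mod 26 is 25, since 25·25=625≡1. Apply D(y)=25·(y−2) mod 26:
A(0): 25·(0−2)=-50≡2 → C
X(23): 25·(23−2)=525≡5 → F
E(4): 25·(4−2)=50≡24 → Y
T(19): 25·(19−2)=425≡9 → J
N(13): 25·(13−2)=275≡15 → P
D(3): 25·(3−2)=25 → Z
K(10): 25·(10−2)=200≡18 → S
D(3): 25·(3−2)=25 → Z
J(9): 25·(9−2)=175≡19 → T
U(20): 25·(20−2)=450≡8 → I

CFYJPZSZTI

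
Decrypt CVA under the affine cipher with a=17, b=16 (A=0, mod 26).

The inverse of 17 mod 26 is 23, since 17·23=391≡1. Apply D(y)=23·(y−16) mod 26:
C(2): 23·(2−16)=-322≡16 → Q
V(21): 23·(21−16)=115≡11 → L
A(0): 23·(0−16)=-368≡22 → W

QLW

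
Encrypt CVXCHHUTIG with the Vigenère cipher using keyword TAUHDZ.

VVRJKGNTCN

Repeat the key across the message: TAUHDZTAUH
C(2)+T(19): 21 → V
V(21)+A(0): 21 → V
X(23)+U(20): 43≡17 → R
C(2)+H(7): 9 → J
H(7)+D(3): 10 → K
H(7)+Z(25): 32≡6 → G
U(20)+T(19): 39≡13 → N
T(19)+A(0): 19 → T
I(8)+U(20): 28≡2 → C
G(6)+H(7): 13 → N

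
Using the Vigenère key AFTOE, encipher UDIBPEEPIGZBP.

Repeat the key across the message: AFTOEAFTOEAFT
U(20)+A(0): 20 → U
D(3)+F(5): 8 → I
I(8)+T(19): 27≡1 → B
B(1)+O(14): 15 → P
P(15)+E(4): 19 → T
E(4)+A(0): 4 → E
E(4)+F(5): 9 → J
P(15)+T(19): 34≡8 → I
I(8)+O(14): 22 → W
G(6)+E(4): 10 → K
Z(25)+A(0): 25 → Z
B(1)+F(5): 6 → G
P(15)+T(19): 34≡8 → I

UIBPTEJIWKZGI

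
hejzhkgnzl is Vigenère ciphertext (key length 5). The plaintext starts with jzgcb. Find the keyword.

Subtract each crib letter from the matching ciphertext letter (mod 26):
h(7)−j(9)=-2≡24 → y
e(4)−z(25)=-21≡5 → f
j(9)−g(6)=3 → d
z(25)−c(2)=23 → x
h(7)−b(1)=6 → g

yfdxg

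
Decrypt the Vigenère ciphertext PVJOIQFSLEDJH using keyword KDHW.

FSCSYNYWBBWNX

Repeat the key across the ciphertext: KDHWKDHWKDHWK
P(15)−K(10): 5 → F
V(21)−D(3): 18 → S
J(9)−H(7): 2 → C
O(14)−W(22): -8≡18 → S
I(8)−K(10): -2≡24 → Y
Q(16)−D(3): 13 → N
F(5)−H(7): -2≡24 → Y
S(18)−W(22): -4≡22 → W
L(11)−K(10): 1 → B
E(4)−D(3): 1 → B
D(3)−H(7): -4≡22 → W
J(9)−W(22): -13≡13 → N
H(7)−K(10): -3≡23 → X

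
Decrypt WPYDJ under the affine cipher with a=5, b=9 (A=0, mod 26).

The inverse of 5 mod 26 is 21, since 5·21=105≡1. Apply D(y)=21·(y−9) mod 26:
W(22): 21·(22−9)=273≡13 → N
P(15): 21·(15−9)=126≡22 → W
Y(24): 21·(24−9)=315≡3 → D
D(3): 21·(3−9)=-126≡4 → E
J(9): 21·(9−9)=0 → A

NWDEA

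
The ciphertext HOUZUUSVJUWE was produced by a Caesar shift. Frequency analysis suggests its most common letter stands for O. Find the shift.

6

The most frequent ciphertext letter is U (appears 4 times).
U is position 20; O is position 14.
Shift = 6.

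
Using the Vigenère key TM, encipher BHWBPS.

UTPNIE

Repeat the key across the message: TMTMTM
B(1)+T(19): 20 → U
H(7)+M(12): 19 → T
W(22)+T(19): 41≡15 → P
B(1)+M(12): 13 → N
P(15)+T(19): 34≡8 → I
S(18)+M(12): 30≡4 → E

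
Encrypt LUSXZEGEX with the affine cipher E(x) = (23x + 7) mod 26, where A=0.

L(11): 23·11+7=260≡0 → A
U(20): 23·20+7=467≡25 → Z
S(18): 23·18+7=421≡5 → F
X(23): 23·23+7=536≡16 → Q
Z(25): 23·25+7=582≡10 → K
E(4): 23·4+7=99≡21 → V
G(6): 23·6+7=145≡15 → P
E(4): 23·4+7=99≡21 → V
X(23): 23·23+7=536≡16 → Q

AZFQKVPVQ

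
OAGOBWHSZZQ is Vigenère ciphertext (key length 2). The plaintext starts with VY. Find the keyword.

TC

Subtract each crib letter from the matching ciphertext letter (mod 26):
O(14)−V(21)=-7≡19 → T
A(0)−Y(24)=-24≡2 → C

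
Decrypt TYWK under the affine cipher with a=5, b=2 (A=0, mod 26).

The inverse of 5 mod 26 is 21, since 5·21=105≡1. Apply D(y)=21·(y−2) mod 26:
T(19): 21·(19−2)=357≡19 → T
Y(24): 21·(24−2)=462≡20 → U
W(22): 21·(22−2)=420≡4 → E
K(10): 21·(10−2)=168≡12 → M

TUEM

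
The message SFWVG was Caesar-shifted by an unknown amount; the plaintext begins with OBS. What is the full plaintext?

From the crib: S(18)−O(14)=4, so the shift is 4.
Subtract 4 from each ciphertext letter:
S(18): 18−4=14 → O
F(5): 5−4=1 → B
W(22): 22−4=18 → S
V(21): 21−4=17 → R
G(6): 6−4=2 → C

OBSRC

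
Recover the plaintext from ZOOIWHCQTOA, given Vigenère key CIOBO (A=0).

XGAHIFUCSAY

Repeat the key across the ciphertext: CIOBOCIOBOC
Z(25)−C(2): 23 → X
O(14)−I(8): 6 → G
O(14)−O(14): 0 → A
I(8)−B(1): 7 → H
W(22)−O(14): 8 → I
H(7)−C(2): 5 → F
C(2)−I(8): -6≡20 → U
Q(16)−O(14): 2 → C
T(19)−B(1): 18 → S
O(14)−O(14): 0 → A
A(0)−C(2): -2≡24 → Y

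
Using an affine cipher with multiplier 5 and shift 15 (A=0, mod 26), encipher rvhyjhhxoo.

r(17): 5·17+15=100≡22 → w
v(21): 5·21+15=120≡16 → q
h(7): 5·7+15=50≡24 → y
y(24): 5·24+15=135≡5 → f
j(9): 5·9+15=60≡8 → i
h(7): 5·7+15=50≡24 → y
h(7): 5·7+15=50≡24 → y
x(23): 5·23+15=130≡0 → a
o(14): 5·14+15=85≡7 → h
o(14): 5·14+15=85≡7 → h

wqyfiyyahh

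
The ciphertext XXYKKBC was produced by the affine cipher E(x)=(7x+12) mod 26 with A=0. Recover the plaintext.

The inverse of 7 mod 26 is 15, since 7·15=105≡1. Apply D(y)=15·(y−12) mod 26:
X(23): 15·(23−12)=165≡9 → J
X(23): 15·(23−12)=165≡9 → J
Y(24): 15·(24−12)=180≡24 → Y
K(10): 15·(10−12)=-30≡22 → W
K(10): 15·(10−12)=-30≡22 → W
B(1): 15·(1−12)=-165≡17 → R
C(2): 15·(2−12)=-150≡6 → G

JJYWWRG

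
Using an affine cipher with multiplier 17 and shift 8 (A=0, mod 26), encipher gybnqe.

gazvuy

g(6): 17·6+8=110≡6 → g
y(24): 17·24+8=416≡0 → a
b(1): 17·1+8=25 → z
n(13): 17·13+8=229≡21 → v
q(16): 17·16+8=280≡20 → u
e(4): 17·4+8=76≡24 → y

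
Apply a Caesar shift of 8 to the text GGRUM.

G(6): 6+8=14 → O
G(6): 6+8=14 → O
R(17): 17+8=25 → Z
U(20): 20+8=28≡2 → C
M(12): 12+8=20 → U

OOZCU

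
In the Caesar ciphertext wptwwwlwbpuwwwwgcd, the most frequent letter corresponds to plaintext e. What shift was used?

The most frequent ciphertext letter is w (appears 9 times).
w is position 22; e is position 4.
Shift = 18.

18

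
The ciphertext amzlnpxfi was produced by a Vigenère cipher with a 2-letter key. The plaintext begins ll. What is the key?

pb

Subtract each crib letter from the matching ciphertext letter (mod 26):
a(0)−l(11)=-11≡15 → p
m(12)−l(11)=1 → b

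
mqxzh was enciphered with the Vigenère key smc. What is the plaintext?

uevhv

Repeat the key across the ciphertext: smcsm
m(12)−s(18): -6≡20 → u
q(16)−m(12): 4 → e
x(23)−c(2): 21 → v
z(25)−s(18): 7 → h
h(7)−m(12): -5≡21 → v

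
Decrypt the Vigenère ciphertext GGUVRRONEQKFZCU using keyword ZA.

Repeat the key across the ciphertext: ZAZAZAZAZAZAZAZ
G(6)−Z(25): -19≡7 → H
G(6)−A(0): 6 → G
U(20)−Z(25): -5≡21 → V
V(21)−A(0): 21 → V
R(17)−Z(25): -8≡18 → S
R(17)−A(0): 17 → R
O(14)−Z(25): -11≡15 → P
N(13)−A(0): 13 → N
E(4)−Z(25): -21≡5 → F
Q(16)−A(0): 16 → Q
K(10)−Z(25): -15≡11 → L
F(5)−A(0): 5 → F
Z(25)−Z(25): 0 → A
C(2)−A(0): 2 → C
U(20)−Z(25): -5≡21 → V

HGVVSRPNFQLFACV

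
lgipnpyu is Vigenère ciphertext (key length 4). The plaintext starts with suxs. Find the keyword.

tmlx

Subtract each crib letter from the matching ciphertext letter (mod 26):
l(11)−s(18)=-7≡19 → t
g(6)−u(20)=-14≡12 → m
i(8)−x(23)=-15≡11 → l
p(15)−s(18)=-3≡23 → x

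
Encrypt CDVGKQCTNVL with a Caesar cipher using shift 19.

C(2): 2+19=21 → V
D(3): 3+19=22 → W
V(21): 21+19=40≡14 → O
G(6): 6+19=25 → Z
K(10): 10+19=29≡3 → D
Q(16): 16+19=35≡9 → J
C(2): 2+19=21 → V
T(19): 19+19=38≡12 → M
N(13): 13+19=32≡6 → G
V(21): 21+19=40≡14 → O
L(11): 11+19=30≡4 → E

VWOZDJVMGOE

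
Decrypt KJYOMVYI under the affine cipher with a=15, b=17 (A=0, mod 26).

The inverse of 15 mod 26 is 7, since 15·7=105≡1. Apply D(y)=7·(y−17) mod 26:
K(10): 7·(10−17)=-49≡3 → D
J(9): 7·(9−17)=-56≡22 → W
Y(24): 7·(24−17)=49≡23 → X
O(14): 7·(14−17)=-21≡5 → F
M(12): 7·(12−17)=-35≡17 → R
V(21): 7·(21−17)=28≡2 → C
Y(24): 7·(24−17)=49≡23 → X
I(8): 7·(8−17)=-63≡15 → P

DWXFRCXP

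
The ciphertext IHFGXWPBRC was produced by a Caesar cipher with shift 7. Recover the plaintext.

BAYZQPIUKV

I(8): 8−7=1 → B
H(7): 7−7=0 → A
F(5): 5−7=-2≡24 → Y
G(6): 6−7=-1≡25 → Z
X(23): 23−7=16 → Q
W(22): 22−7=15 → P
P(15): 15−7=8 → I
B(1): 1−7=-6≡20 → U
R(17): 17−7=10 → K
C(2): 2−7=-5≡21 → V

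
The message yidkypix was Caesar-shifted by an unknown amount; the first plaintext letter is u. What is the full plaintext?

From the crib: y(24)−u(20)=4, so the shift is 4.
Subtract 4 from each ciphertext letter:
y(24): 24−4=20 → u
i(8): 8−4=4 → e
d(3): 3−4=-1≡25 → z
k(10): 10−4=6 → g
y(24): 24−4=20 → u
p(15): 15−4=11 → l
i(8): 8−4=4 → e
x(23): 23−4=19 → t

uezgulet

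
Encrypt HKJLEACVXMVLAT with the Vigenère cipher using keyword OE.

Repeat the key across the message: OEOEOEOEOEOEOE
H(7)+O(14): 21 → V
K(10)+E(4): 14 → O
J(9)+O(14): 23 → X
L(11)+E(4): 15 → P
E(4)+O(14): 18 → S
A(0)+E(4): 4 → E
C(2)+O(14): 16 → Q
V(21)+E(4): 25 → Z
X(23)+O(14): 37≡11 → L
M(12)+E(4): 16 → Q
V(21)+O(14): 35≡9 → J
L(11)+E(4): 15 → P
A(0)+O(14): 14 → O
T(19)+E(4): 23 → X

VOXPSEQZLQJPOX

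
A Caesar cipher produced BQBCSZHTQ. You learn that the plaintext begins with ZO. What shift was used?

From the crib: B(1)−Z(25)=-24≡2, so the shift is 2.

2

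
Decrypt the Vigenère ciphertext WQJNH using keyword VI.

Repeat the key across the ciphertext: VIVIV
W(22)−V(21): 1 → B
Q(16)−I(8): 8 → I
J(9)−V(21): -12≡14 → O
N(13)−I(8): 5 → F
H(7)−V(21): -14≡12 → M

BIOFM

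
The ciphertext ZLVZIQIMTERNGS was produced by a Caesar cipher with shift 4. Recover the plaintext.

Z(25): 25−4=21 → V
L(11): 11−4=7 → H
V(21): 21−4=17 → R
Z(25): 25−4=21 → V
I(8): 8−4=4 → E
Q(16): 16−4=12 → M
I(8): 8−4=4 → E
M(12): 12−4=8 → I
T(19): 19−4=15 → P
E(4): 4−4=0 → A
R(17): 17−4=13 → N
N(13): 13−4=9 → J
G(6): 6−4=2 → C
S(18): 18−4=14 → O

VHRVEMEIPANJCO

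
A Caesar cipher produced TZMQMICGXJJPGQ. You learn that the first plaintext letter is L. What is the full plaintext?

LREIEAUYPBBHYI

From the crib: T(19)−L(11)=8, so the shift is 8.
Subtract 8 from each ciphertext letter:
T(19): 19−8=11 → L
Z(25): 25−8=17 → R
M(12): 12−8=4 → E
Q(16): 16−8=8 → I
M(12): 12−8=4 → E
I(8): 8−8=0 → A
C(2): 2−8=-6≡20 → U
G(6): 6−8=-2≡24 → Y
X(23): 23−8=15 → P
J(9): 9−8=1 → B
J(9): 9−8=1 → B
P(15): 15−8=7 → H
G(6): 6−8=-2≡24 → Y
Q(16): 16−8=8 → I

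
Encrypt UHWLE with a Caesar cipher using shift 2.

WJYNG

U(20): 20+2=22 → W
H(7): 7+2=9 → J
W(22): 22+2=24 → Y
L(11): 11+2=13 → N
E(4): 4+2=6 → G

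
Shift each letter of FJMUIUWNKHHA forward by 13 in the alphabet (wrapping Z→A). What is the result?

F(5): 5+13=18 → S
J(9): 9+13=22 → W
M(12): 12+13=25 → Z
U(20): 20+13=33≡7 → H
I(8): 8+13=21 → V
U(20): 20+13=33≡7 → H
W(22): 22+13=35≡9 → J
N(13): 13+13=26≡0 → A
K(10): 10+13=23 → X
H(7): 7+13=20 → U
H(7): 7+13=20 → U
A(0): 0+13=13 → N

SWZHVHJAXUUN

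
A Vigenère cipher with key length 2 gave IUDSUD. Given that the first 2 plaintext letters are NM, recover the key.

VI

Subtract each crib letter from the matching ciphertext letter (mod 26):
I(8)−N(13)=-5≡21 → V
U(20)−M(12)=8 → I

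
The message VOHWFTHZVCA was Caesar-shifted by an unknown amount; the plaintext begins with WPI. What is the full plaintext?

From the crib: V(21)−W(22)=-1≡25, so the shift is 25.
Subtract 25 from each ciphertext letter:
V(21): 21−25=-4≡22 → W
O(14): 14−25=-11≡15 → P
H(7): 7−25=-18≡8 → I
W(22): 22−25=-3≡23 → X
F(5): 5−25=-20≡6 → G
T(19): 19−25=-6≡20 → U
H(7): 7−25=-18≡8 → I
Z(25): 25−25=0 → A
V(21): 21−25=-4≡22 → W
C(2): 2−25=-23≡3 → D
A(0): 0−25=-25≡1 → B

WPIXGUIAWDB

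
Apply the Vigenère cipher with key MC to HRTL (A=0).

Repeat the key across the message: MCMC
H(7)+M(12): 19 → T
R(17)+C(2): 19 → T
T(19)+M(12): 31≡5 → F
L(11)+C(2): 13 → N

TTFN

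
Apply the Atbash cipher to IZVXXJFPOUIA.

RAECCQUKLFRZ

I(8) → R(17)
Z(25) → A(0)
V(21) → E(4)
X(23) → C(2)
X(23) → C(2)
J(9) → Q(16)
F(5) → U(20)
P(15) → K(10)
O(14) → L(11)
U(20) → F(5)
I(8) → R(17)
A(0) → Z(25)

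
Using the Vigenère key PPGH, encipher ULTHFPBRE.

Repeat the key across the message: PPGHPPGHP
U(20)+P(15): 35≡9 → J
L(11)+P(15): 26≡0 → A
T(19)+G(6): 25 → Z
H(7)+H(7): 14 → O
F(5)+P(15): 20 → U
P(15)+P(15): 30≡4 → E
B(1)+G(6): 7 → H
R(17)+H(7): 24 → Y
E(4)+P(15): 19 → T

JAZOUEHYT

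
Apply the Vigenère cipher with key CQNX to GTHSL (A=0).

IJUPN

Repeat the key across the message: CQNXC
G(6)+C(2): 8 → I
T(19)+Q(16): 35≡9 → J
H(7)+N(13): 20 → U
S(18)+X(23): 41≡15 → P
L(11)+C(2): 13 → N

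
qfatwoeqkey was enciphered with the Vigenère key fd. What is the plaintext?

lcvqrlznfbt

Repeat the key across the ciphertext: fdfdfdfdfdf
q(16)−f(5): 11 → l
f(5)−d(3): 2 → c
a(0)−f(5): -5≡21 → v
t(19)−d(3): 16 → q
w(22)−f(5): 17 → r
o(14)−d(3): 11 → l
e(4)−f(5): -1≡25 → z
q(16)−d(3): 13 → n
k(10)−f(5): 5 → f
e(4)−d(3): 1 → b
y(24)−f(5): 19 → t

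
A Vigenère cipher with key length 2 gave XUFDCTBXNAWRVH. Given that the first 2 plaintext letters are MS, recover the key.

LC

Subtract each crib letter from the matching ciphertext letter (mod 26):
X(23)−M(12)=11 → L
U(20)−S(18)=2 → C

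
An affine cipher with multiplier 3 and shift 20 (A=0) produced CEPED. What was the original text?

The inverse of 3 mod 26 is 9, since 3·9=27≡1. Apply D(y)=9·(y−20) mod 26:
C(2): 9·(2−20)=-162≡20 → U
E(4): 9·(4−20)=-144≡12 → M
P(15): 9·(15−20)=-45≡7 → H
E(4): 9·(4−20)=-144≡12 → M
D(3): 9·(3−20)=-153≡3 → D

UMHMD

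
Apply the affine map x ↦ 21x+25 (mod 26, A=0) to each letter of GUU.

VDD

G(6): 21·6+25=151≡21 → V
U(20): 21·20+25=445≡3 → D
U(20): 21·20+25=445≡3 → D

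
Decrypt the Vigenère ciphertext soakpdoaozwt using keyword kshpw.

Repeat the key across the ciphertext: kshpwkshpwks
s(18)−k(10): 8 → i
o(14)−s(18): -4≡22 → w
a(0)−h(7): -7≡19 → t
k(10)−p(15): -5≡21 → v
p(15)−w(22): -7≡19 → t
d(3)−k(10): -7≡19 → t
o(14)−s(18): -4≡22 → w
a(0)−h(7): -7≡19 → t
o(14)−p(15): -1≡25 → z
z(25)−w(22): 3 → d
w(22)−k(10): 12 → m
t(19)−s(18): 1 → b

iwtvttwtzdmb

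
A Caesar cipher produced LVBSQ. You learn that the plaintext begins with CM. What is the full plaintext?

From the crib: L(11)−C(2)=9, so the shift is 9.
Subtract 9 from each ciphertext letter:
L(11): 11−9=2 → C
V(21): 21−9=12 → M
B(1): 1−9=-8≡18 → S
S(18): 18−9=9 → J
Q(16): 16−9=7 → H

CMSJH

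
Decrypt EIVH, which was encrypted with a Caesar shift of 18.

E(4): 4−18=-14≡12 → M
I(8): 8−18=-10≡16 → Q
V(21): 21−18=3 → D
H(7): 7−18=-11≡15 → P

MQDP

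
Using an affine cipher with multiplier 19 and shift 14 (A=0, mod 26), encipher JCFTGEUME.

J(9): 19·9+14=185≡3 → D
C(2): 19·2+14=52≡0 → A
F(5): 19·5+14=109≡5 → F
T(19): 19·19+14=375≡11 → L
G(6): 19·6+14=128≡24 → Y
E(4): 19·4+14=90≡12 → M
U(20): 19·20+14=394≡4 → E
M(12): 19·12+14=242≡8 → I
E(4): 19·4+14=90≡12 → M

DAFLYMEIM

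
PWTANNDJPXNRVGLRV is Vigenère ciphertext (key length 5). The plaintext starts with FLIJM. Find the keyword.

Subtract each crib letter from the matching ciphertext letter (mod 26):
P(15)−F(5)=10 → K
W(22)−L(11)=11 → L
T(19)−I(8)=11 → L
A(0)−J(9)=-9≡17 → R
N(13)−M(12)=1 → B

KLLRB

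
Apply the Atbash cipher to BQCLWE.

YJXODV

B(1) → Y(24)
Q(16) → J(9)
C(2) → X(23)
L(11) → O(14)
W(22) → D(3)
E(4) → V(21)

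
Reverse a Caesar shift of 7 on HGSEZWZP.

AZLXSPSI

H(7): 7−7=0 → A
G(6): 6−7=-1≡25 → Z
S(18): 18−7=11 → L
E(4): 4−7=-3≡23 → X
Z(25): 25−7=18 → S
W(22): 22−7=15 → P
Z(25): 25−7=18 → S
P(15): 15−7=8 → I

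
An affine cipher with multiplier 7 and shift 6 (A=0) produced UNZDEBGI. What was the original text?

The inverse of 7 mod 26 is 15, since 7·15=105≡1. Apply D(y)=15·(y−6) mod 26:
U(20): 15·(20−6)=210≡2 → C
N(13): 15·(13−6)=105≡1 → B
Z(25): 15·(25−6)=285≡25 → Z
D(3): 15·(3−6)=-45≡7 → H
E(4): 15·(4−6)=-30≡22 → W
B(1): 15·(1−6)=-75≡3 → D
G(6): 15·(6−6)=0 → A
I(8): 15·(8−6)=30≡4 → E

CBZHWDAE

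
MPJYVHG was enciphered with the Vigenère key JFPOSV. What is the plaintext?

DKUKDMX

Repeat the key across the ciphertext: JFPOSVJ
M(12)−J(9): 3 → D
P(15)−F(5): 10 → K
J(9)−P(15): -6≡20 → U
Y(24)−O(14): 10 → K
V(21)−S(18): 3 → D
H(7)−V(21): -14≡12 → M
G(6)−J(9): -3≡23 → X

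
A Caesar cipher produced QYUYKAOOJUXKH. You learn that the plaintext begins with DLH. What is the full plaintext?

DLHLXNBBWHKXU

From the crib: Q(16)−D(3)=13, so the shift is 13.
Subtract 13 from each ciphertext letter:
Q(16): 16−13=3 → D
Y(24): 24−13=11 → L
U(20): 20−13=7 → H
Y(24): 24−13=11 → L
K(10): 10−13=-3≡23 → X
A(0): 0−13=-13≡13 → N
O(14): 14−13=1 → B
O(14): 14−13=1 → B
J(9): 9−13=-4≡22 → W
U(20): 20−13=7 → H
X(23): 23−13=10 → K
K(10): 10−13=-3≡23 → X
H(7): 7−13=-6≡20 → U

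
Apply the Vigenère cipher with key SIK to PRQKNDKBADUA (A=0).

HZACVNCJKVCK

Repeat the key across the message: SIKSIKSIKSIK
P(15)+S(18): 33≡7 → H
R(17)+I(8): 25 → Z
Q(16)+K(10): 26≡0 → A
K(10)+S(18): 28≡2 → C
N(13)+I(8): 21 → V
D(3)+K(10): 13 → N
K(10)+S(18): 28≡2 → C
B(1)+I(8): 9 → J
A(0)+K(10): 10 → K
D(3)+S(18): 21 → V
U(20)+I(8): 28≡2 → C
A(0)+K(10): 10 → K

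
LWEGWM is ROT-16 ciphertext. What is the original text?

L(11): 11−16=-5≡21 → V
W(22): 22−16=6 → G
E(4): 4−16=-12≡14 → O
G(6): 6−16=-10≡16 → Q
W(22): 22−16=6 → G
M(12): 12−16=-4≡22 → W

VGOQGW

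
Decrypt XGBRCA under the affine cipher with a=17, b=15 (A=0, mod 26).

The inverse of 17 mod 26 is 23, since 17·23=391≡1. Apply D(y)=23·(y−15) mod 26:
X(23): 23·(23−15)=184≡2 → C
G(6): 23·(6−15)=-207≡1 → B
B(1): 23·(1−15)=-322≡16 → Q
R(17): 23·(17−15)=46≡20 → U
C(2): 23·(2−15)=-299≡13 → N
A(0): 23·(0−15)=-345≡19 → T

CBQUNT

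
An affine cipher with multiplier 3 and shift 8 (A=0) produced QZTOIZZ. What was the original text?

UXVCAXX

The inverse of 3 mod 26 is 9, since 3·9=27≡1. Apply D(y)=9·(y−8) mod 26:
Q(16): 9·(16−8)=72≡20 → U
Z(25): 9·(25−8)=153≡23 → X
T(19): 9·(19−8)=99≡21 → V
O(14): 9·(14−8)=54≡2 → C
I(8): 9·(8−8)=0 → A
Z(25): 9·(25−8)=153≡23 → X
Z(25): 9·(25−8)=153≡23 → X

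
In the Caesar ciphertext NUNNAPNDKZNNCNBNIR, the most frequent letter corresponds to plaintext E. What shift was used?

The most frequent ciphertext letter is N (appears 8 times).
N is position 13; E is position 4.
Shift = 9.

9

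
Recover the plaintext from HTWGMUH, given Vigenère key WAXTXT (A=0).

LTZNPBL

Repeat the key across the ciphertext: WAXTXTW
H(7)−W(22): -15≡11 → L
T(19)−A(0): 19 → T
W(22)−X(23): -1≡25 → Z
G(6)−T(19): -13≡13 → N
M(12)−X(23): -11≡15 → P
U(20)−T(19): 1 → B
H(7)−W(22): -15≡11 → L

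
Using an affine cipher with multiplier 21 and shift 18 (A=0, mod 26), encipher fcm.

f(5): 21·5+18=123≡19 → t
c(2): 21·2+18=60≡8 → i
m(12): 21·12+18=270≡10 → k

tik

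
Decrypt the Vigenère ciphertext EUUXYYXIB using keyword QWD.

OYRHCVHMY

Repeat the key across the ciphertext: QWDQWDQWD
E(4)−Q(16): -12≡14 → O
U(20)−W(22): -2≡24 → Y
U(20)−D(3): 17 → R
X(23)−Q(16): 7 → H
Y(24)−W(22): 2 → C
Y(24)−D(3): 21 → V
X(23)−Q(16): 7 → H
I(8)−W(22): -14≡12 → M
B(1)−D(3): -2≡24 → Y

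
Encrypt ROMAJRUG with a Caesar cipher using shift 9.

R(17): 17+9=26≡0 → A
O(14): 14+9=23 → X
M(12): 12+9=21 → V
A(0): 0+9=9 → J
J(9): 9+9=18 → S
R(17): 17+9=26≡0 → A
U(20): 20+9=29≡3 → D
G(6): 6+9=15 → P

AXVJSADP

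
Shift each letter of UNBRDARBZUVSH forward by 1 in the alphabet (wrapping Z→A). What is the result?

VOCSEBSCAVWTI

U(20): 20+1=21 → V
N(13): 13+1=14 → O
B(1): 1+1=2 → C
R(17): 17+1=18 → S
D(3): 3+1=4 → E
A(0): 0+1=1 → B
R(17): 17+1=18 → S
B(1): 1+1=2 → C
Z(25): 25+1=26≡0 → A
U(20): 20+1=21 → V
V(21): 21+1=22 → W
S(18): 18+1=19 → T
H(7): 7+1=8 → I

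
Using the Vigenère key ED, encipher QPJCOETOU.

USNFSHXRY

Repeat the key across the message: EDEDEDEDE
Q(16)+E(4): 20 → U
P(15)+D(3): 18 → S
J(9)+E(4): 13 → N
C(2)+D(3): 5 → F
O(14)+E(4): 18 → S
E(4)+D(3): 7 → H
T(19)+E(4): 23 → X
O(14)+D(3): 17 → R
U(20)+E(4): 24 → Y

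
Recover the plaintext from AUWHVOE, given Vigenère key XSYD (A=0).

DCYEYWG

Repeat the key across the ciphertext: XSYDXSY
A(0)−X(23): -23≡3 → D
U(20)−S(18): 2 → C
W(22)−Y(24): -2≡24 → Y
H(7)−D(3): 4 → E
V(21)−X(23): -2≡24 → Y
O(14)−S(18): -4≡22 → W
E(4)−Y(24): -20≡6 → G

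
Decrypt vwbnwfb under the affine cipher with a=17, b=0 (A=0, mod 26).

The inverse of 17 mod 26 is 23, since 17·23=391≡1. Apply D(y)=23·(y−0) mod 26:
v(21): 23·(21−0)=483≡15 → p
w(22): 23·(22−0)=506≡12 → m
b(1): 23·(1−0)=23 → x
n(13): 23·(13−0)=299≡13 → n
w(22): 23·(22−0)=506≡12 → m
f(5): 23·(5−0)=115≡11 → l
b(1): 23·(1−0)=23 → x

pmxnmlx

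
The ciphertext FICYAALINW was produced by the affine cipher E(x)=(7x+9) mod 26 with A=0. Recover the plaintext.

SLZRVVELIN

The inverse of 7 mod 26 is 15, since 7·15=105≡1. Apply D(y)=15·(y−9) mod 26:
F(5): 15·(5−9)=-60≡18 → S
I(8): 15·(8−9)=-15≡11 → L
C(2): 15·(2−9)=-105≡25 → Z
Y(24): 15·(24−9)=225≡17 → R
A(0): 15·(0−9)=-135≡21 → V
A(0): 15·(0−9)=-135≡21 → V
L(11): 15·(11−9)=30≡4 → E
I(8): 15·(8−9)=-15≡11 → L
N(13): 15·(13−9)=60≡8 → I
W(22): 15·(22−9)=195≡13 → N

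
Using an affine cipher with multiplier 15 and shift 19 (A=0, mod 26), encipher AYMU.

A(0): 15·0+19=19 → T
Y(24): 15·24+19=379≡15 → P
M(12): 15·12+19=199≡17 → R
U(20): 15·20+19=319≡7 → H

TPRH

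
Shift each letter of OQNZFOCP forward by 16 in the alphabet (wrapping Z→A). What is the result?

O(14): 14+16=30≡4 → E
Q(16): 16+16=32≡6 → G
N(13): 13+16=29≡3 → D
Z(25): 25+16=41≡15 → P
F(5): 5+16=21 → V
O(14): 14+16=30≡4 → E
C(2): 2+16=18 → S
P(15): 15+16=31≡5 → F

EGDPVESF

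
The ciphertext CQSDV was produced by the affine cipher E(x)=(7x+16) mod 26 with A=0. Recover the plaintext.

The inverse of 7 mod 26 is 15, since 7·15=105≡1. Apply D(y)=15·(y−16) mod 26:
C(2): 15·(2−16)=-210≡24 → Y
Q(16): 15·(16−16)=0 → A
S(18): 15·(18−16)=30≡4 → E
D(3): 15·(3−16)=-195≡13 → N
V(21): 15·(21−16)=75≡23 → X

YAENX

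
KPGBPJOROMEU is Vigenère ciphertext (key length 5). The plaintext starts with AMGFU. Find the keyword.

KDAWV

Subtract each crib letter from the matching ciphertext letter (mod 26):
K(10)−A(0)=10 → K
P(15)−M(12)=3 → D
G(6)−G(6)=0 → A
B(1)−F(5)=-4≡22 → W
P(15)−U(20)=-5≡21 → V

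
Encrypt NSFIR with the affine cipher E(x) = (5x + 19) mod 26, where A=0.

N(13): 5·13+19=84≡6 → G
S(18): 5·18+19=109≡5 → F
F(5): 5·5+19=44≡18 → S
I(8): 5·8+19=59≡7 → H
R(17): 5·17+19=104≡0 → A

GFSHA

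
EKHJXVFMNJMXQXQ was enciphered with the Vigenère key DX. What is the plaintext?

BNEMUYCPKMJANAN

Repeat the key across the ciphertext: DXDXDXDXDXDXDXD
E(4)−D(3): 1 → B
K(10)−X(23): -13≡13 → N
H(7)−D(3): 4 → E
J(9)−X(23): -14≡12 → M
X(23)−D(3): 20 → U
V(21)−X(23): -2≡24 → Y
F(5)−D(3): 2 → C
M(12)−X(23): -11≡15 → P
N(13)−D(3): 10 → K
J(9)−X(23): -14≡12 → M
M(12)−D(3): 9 → J
X(23)−X(23): 0 → A
Q(16)−D(3): 13 → N
X(23)−X(23): 0 → A
Q(16)−D(3): 13 → N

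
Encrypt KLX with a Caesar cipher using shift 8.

K(10): 10+8=18 → S
L(11): 11+8=19 → T
X(23): 23+8=31≡5 → F

STF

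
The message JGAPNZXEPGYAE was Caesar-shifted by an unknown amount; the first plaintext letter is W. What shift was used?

13

From the crib: J(9)−W(22)=-13≡13, so the shift is 13.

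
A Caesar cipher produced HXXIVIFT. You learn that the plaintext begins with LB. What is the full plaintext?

LBBMZMJX

From the crib: H(7)−L(11)=-4≡22, so the shift is 22.
Subtract 22 from each ciphertext letter:
H(7): 7−22=-15≡11 → L
X(23): 23−22=1 → B
X(23): 23−22=1 → B
I(8): 8−22=-14≡12 → M
V(21): 21−22=-1≡25 → Z
I(8): 8−22=-14≡12 → M
F(5): 5−22=-17≡9 → J
T(19): 19−22=-3≡23 → X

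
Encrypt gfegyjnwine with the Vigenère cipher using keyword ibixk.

Repeat the key across the message: ibixkibixki
g(6)+i(8): 14 → o
f(5)+b(1): 6 → g
e(4)+i(8): 12 → m
g(6)+x(23): 29≡3 → d
y(24)+k(10): 34≡8 → i
j(9)+i(8): 17 → r
n(13)+b(1): 14 → o
w(22)+i(8): 30≡4 → e
i(8)+x(23): 31≡5 → f
n(13)+k(10): 23 → x
e(4)+i(8): 12 → m

ogmdiroefxm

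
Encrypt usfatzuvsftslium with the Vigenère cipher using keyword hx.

bpmxawbszcapsfbj

Repeat the key across the message: hxhxhxhxhxhxhxhx
u(20)+h(7): 27≡1 → b
s(18)+x(23): 41≡15 → p
f(5)+h(7): 12 → m
a(0)+x(23): 23 → x
t(19)+h(7): 26≡0 → a
z(25)+x(23): 48≡22 → w
u(20)+h(7): 27≡1 → b
v(21)+x(23): 44≡18 → s
s(18)+h(7): 25 → z
f(5)+x(23): 28≡2 → c
t(19)+h(7): 26≡0 → a
s(18)+x(23): 41≡15 → p
l(11)+h(7): 18 → s
i(8)+x(23): 31≡5 → f
u(20)+h(7): 27≡1 → b
m(12)+x(23): 35≡9 → j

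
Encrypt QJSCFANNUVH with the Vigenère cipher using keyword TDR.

JMJVIRGQLOK

Repeat the key across the message: TDRTDRTDRTD
Q(16)+T(19): 35≡9 → J
J(9)+D(3): 12 → M
S(18)+R(17): 35≡9 → J
C(2)+T(19): 21 → V
F(5)+D(3): 8 → I
A(0)+R(17): 17 → R
N(13)+T(19): 32≡6 → G
N(13)+D(3): 16 → Q
U(20)+R(17): 37≡11 → L
V(21)+T(19): 40≡14 → O
H(7)+D(3): 10 → K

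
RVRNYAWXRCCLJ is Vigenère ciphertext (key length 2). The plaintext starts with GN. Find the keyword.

LI

Subtract each crib letter from the matching ciphertext letter (mod 26):
R(17)−G(6)=11 → L
V(21)−N(13)=8 → I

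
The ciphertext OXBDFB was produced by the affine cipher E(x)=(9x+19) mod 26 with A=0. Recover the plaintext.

LMYEKY

The inverse of 9 mod 26 is 3, since 9·3=27≡1. Apply D(y)=3·(y−19) mod 26:
O(14): 3·(14−19)=-15≡11 → L
X(23): 3·(23−19)=12 → M
B(1): 3·(1−19)=-54≡24 → Y
D(3): 3·(3−19)=-48≡4 → E
F(5): 3·(5−19)=-42≡10 → K
B(1): 3·(1−19)=-54≡24 → Y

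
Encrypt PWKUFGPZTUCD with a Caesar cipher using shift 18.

P(15): 15+18=33≡7 → H
W(22): 22+18=40≡14 → O
K(10): 10+18=28≡2 → C
U(20): 20+18=38≡12 → M
F(5): 5+18=23 → X
G(6): 6+18=24 → Y
P(15): 15+18=33≡7 → H
Z(25): 25+18=43≡17 → R
T(19): 19+18=37≡11 → L
U(20): 20+18=38≡12 → M
C(2): 2+18=20 → U
D(3): 3+18=21 → V

HOCMXYHRLMUV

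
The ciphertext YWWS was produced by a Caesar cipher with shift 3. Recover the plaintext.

VTTP

Y(24): 24−3=21 → V
W(22): 22−3=19 → T
W(22): 22−3=19 → T
S(18): 18−3=15 → P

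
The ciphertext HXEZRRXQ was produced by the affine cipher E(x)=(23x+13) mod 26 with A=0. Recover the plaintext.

CODWQQOZ

The inverse of 23 mod 26 is 17, since 23·17=391≡1. Apply D(y)=17·(y−13) mod 26:
H(7): 17·(7−13)=-102≡2 → C
X(23): 17·(23−13)=170≡14 → O
E(4): 17·(4−13)=-153≡3 → D
Z(25): 17·(25−13)=204≡22 → W
R(17): 17·(17−13)=68≡16 → Q
R(17): 17·(17−13)=68≡16 → Q
X(23): 17·(23−13)=170≡14 → O
Q(16): 17·(16−13)=51≡25 → Z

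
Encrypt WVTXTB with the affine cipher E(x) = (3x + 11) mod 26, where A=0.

ZWQCQO

W(22): 3·22+11=77≡25 → Z
V(21): 3·21+11=74≡22 → W
T(19): 3·19+11=68≡16 → Q
X(23): 3·23+11=80≡2 → C
T(19): 3·19+11=68≡16 → Q
B(1): 3·1+11=14 → O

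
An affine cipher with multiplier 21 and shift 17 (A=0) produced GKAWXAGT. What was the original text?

XRTZETXK

The inverse of 21 mod 26 is 5, since 21·5=105≡1. Apply D(y)=5·(y−17) mod 26:
G(6): 5·(6−17)=-55≡23 → X
K(10): 5·(10−17)=-35≡17 → R
A(0): 5·(0−17)=-85≡19 → T
W(22): 5·(22−17)=25 → Z
X(23): 5·(23−17)=30≡4 → E
A(0): 5·(0−17)=-85≡19 → T
G(6): 5·(6−17)=-55≡23 → X
T(19): 5·(19−17)=10 → K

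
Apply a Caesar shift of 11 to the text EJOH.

PUZS

E(4): 4+11=15 → P
J(9): 9+11=20 → U
O(14): 14+11=25 → Z
H(7): 7+11=18 → S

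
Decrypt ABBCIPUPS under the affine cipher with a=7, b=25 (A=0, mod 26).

The inverse of 7 mod 26 is 15, since 7·15=105≡1. Apply D(y)=15·(y−25) mod 26:
A(0): 15·(0−25)=-375≡15 → P
B(1): 15·(1−25)=-360≡4 → E
B(1): 15·(1−25)=-360≡4 → E
C(2): 15·(2−25)=-345≡19 → T
I(8): 15·(8−25)=-255≡5 → F
P(15): 15·(15−25)=-150≡6 → G
U(20): 15·(20−25)=-75≡3 → D
P(15): 15·(15−25)=-150≡6 → G
S(18): 15·(18−25)=-105≡25 → Z

PEETFGDGZ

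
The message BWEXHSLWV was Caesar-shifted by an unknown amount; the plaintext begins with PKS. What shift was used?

12

From the crib: B(1)−P(15)=-14≡12, so the shift is 12.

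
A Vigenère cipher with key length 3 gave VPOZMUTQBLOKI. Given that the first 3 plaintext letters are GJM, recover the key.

Subtract each crib letter from the matching ciphertext letter (mod 26):
V(21)−G(6)=15 → P
P(15)−J(9)=6 → G
O(14)−M(12)=2 → C

PGC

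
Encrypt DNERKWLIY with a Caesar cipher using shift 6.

D(3): 3+6=9 → J
N(13): 13+6=19 → T
E(4): 4+6=10 → K
R(17): 17+6=23 → X
K(10): 10+6=16 → Q
W(22): 22+6=28≡2 → C
L(11): 11+6=17 → R
I(8): 8+6=14 → O
Y(24): 24+6=30≡4 → E

JTKXQCROE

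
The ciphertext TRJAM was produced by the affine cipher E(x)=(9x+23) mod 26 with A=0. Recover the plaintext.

OIKJT

The inverse of 9 mod 26 is 3, since 9·3=27≡1. Apply D(y)=3·(y−23) mod 26:
T(19): 3·(19−23)=-12≡14 → O
R(17): 3·(17−23)=-18≡8 → I
J(9): 3·(9−23)=-42≡10 → K
A(0): 3·(0−23)=-69≡9 → J
M(12): 3·(12−23)=-33≡19 → T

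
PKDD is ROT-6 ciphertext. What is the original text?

P(15): 15−6=9 → J
K(10): 10−6=4 → E
D(3): 3−6=-3≡23 → X
D(3): 3−6=-3≡23 → X

JEXX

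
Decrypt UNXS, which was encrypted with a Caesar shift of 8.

MFPK

U(20): 20−8=12 → M
N(13): 13−8=5 → F
X(23): 23−8=15 → P
S(18): 18−8=10 → K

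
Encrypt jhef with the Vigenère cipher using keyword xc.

gjbh

Repeat the key across the message: xcxc
j(9)+x(23): 32≡6 → g
h(7)+c(2): 9 → j
e(4)+x(23): 27≡1 → b
f(5)+c(2): 7 → h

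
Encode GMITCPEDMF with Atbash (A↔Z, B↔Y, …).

TNRGXKVWNU

G(6) → T(19)
M(12) → N(13)
I(8) → R(17)
T(19) → G(6)
C(2) → X(23)
P(15) → K(10)
E(4) → V(21)
D(3) → W(22)
M(12) → N(13)
F(5) → U(20)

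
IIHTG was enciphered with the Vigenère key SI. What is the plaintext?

Repeat the key across the ciphertext: SISIS
I(8)−S(18): -10≡16 → Q
I(8)−I(8): 0 → A
H(7)−S(18): -11≡15 → P
T(19)−I(8): 11 → L
G(6)−S(18): -12≡14 → O

QAPLO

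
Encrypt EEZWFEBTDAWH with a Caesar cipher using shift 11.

E(4): 4+11=15 → P
E(4): 4+11=15 → P
Z(25): 25+11=36≡10 → K
W(22): 22+11=33≡7 → H
F(5): 5+11=16 → Q
E(4): 4+11=15 → P
B(1): 1+11=12 → M
T(19): 19+11=30≡4 → E
D(3): 3+11=14 → O
A(0): 0+11=11 → L
W(22): 22+11=33≡7 → H
H(7): 7+11=18 → S

PPKHQPMEOLHS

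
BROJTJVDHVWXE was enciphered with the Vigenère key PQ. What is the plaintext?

Repeat the key across the ciphertext: PQPQPQPQPQPQP
B(1)−P(15): -14≡12 → M
R(17)−Q(16): 1 → B
O(14)−P(15): -1≡25 → Z
J(9)−Q(16): -7≡19 → T
T(19)−P(15): 4 → E
J(9)−Q(16): -7≡19 → T
V(21)−P(15): 6 → G
D(3)−Q(16): -13≡13 → N
H(7)−P(15): -8≡18 → S
V(21)−Q(16): 5 → F
W(22)−P(15): 7 → H
X(23)−Q(16): 7 → H
E(4)−P(15): -11≡15 → P

MBZTETGNSFHHP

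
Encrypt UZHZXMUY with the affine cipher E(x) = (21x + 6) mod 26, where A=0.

U(20): 21·20+6=426≡10 → K
Z(25): 21·25+6=531≡11 → L
H(7): 21·7+6=153≡23 → X
Z(25): 21·25+6=531≡11 → L
X(23): 21·23+6=489≡21 → V
M(12): 21·12+6=258≡24 → Y
U(20): 21·20+6=426≡10 → K
Y(24): 21·24+6=510≡16 → Q

KLXLVYKQ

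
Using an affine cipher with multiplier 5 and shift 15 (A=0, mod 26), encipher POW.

MHV

P(15): 5·15+15=90≡12 → M
O(14): 5·14+15=85≡7 → H
W(22): 5·22+15=125≡21 → V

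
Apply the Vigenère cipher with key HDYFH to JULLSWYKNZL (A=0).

Repeat the key across the message: HDYFHHDYFHH
J(9)+H(7): 16 → Q
U(20)+D(3): 23 → X
L(11)+Y(24): 35≡9 → J
L(11)+F(5): 16 → Q
S(18)+H(7): 25 → Z
W(22)+H(7): 29≡3 → D
Y(24)+D(3): 27≡1 → B
K(10)+Y(24): 34≡8 → I
N(13)+F(5): 18 → S
Z(25)+H(7): 32≡6 → G
L(11)+H(7): 18 → S

QXJQZDBISGS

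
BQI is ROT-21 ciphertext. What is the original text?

B(1): 1−21=-20≡6 → G
Q(16): 16−21=-5≡21 → V
I(8): 8−21=-13≡13 → N

GVN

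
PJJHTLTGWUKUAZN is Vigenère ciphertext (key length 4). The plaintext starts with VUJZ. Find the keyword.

Subtract each crib letter from the matching ciphertext letter (mod 26):
P(15)−V(21)=-6≡20 → U
J(9)−U(20)=-11≡15 → P
J(9)−J(9)=0 → A
H(7)−Z(25)=-18≡8 → I

UPAI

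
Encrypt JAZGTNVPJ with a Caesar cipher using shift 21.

EVUBOIQKE

J(9): 9+21=30≡4 → E
A(0): 0+21=21 → V
Z(25): 25+21=46≡20 → U
G(6): 6+21=27≡1 → B
T(19): 19+21=40≡14 → O
N(13): 13+21=34≡8 → I
V(21): 21+21=42≡16 → Q
P(15): 15+21=36≡10 → K
J(9): 9+21=30≡4 → E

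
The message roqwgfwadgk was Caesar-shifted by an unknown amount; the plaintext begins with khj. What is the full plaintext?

From the crib: r(17)−k(10)=7, so the shift is 7.
Subtract 7 from each ciphertext letter:
r(17): 17−7=10 → k
o(14): 14−7=7 → h
q(16): 16−7=9 → j
w(22): 22−7=15 → p
g(6): 6−7=-1≡25 → z
f(5): 5−7=-2≡24 → y
w(22): 22−7=15 → p
a(0): 0−7=-7≡19 → t
d(3): 3−7=-4≡22 → w
g(6): 6−7=-1≡25 → z
k(10): 10−7=3 → d

khjpzyptwzd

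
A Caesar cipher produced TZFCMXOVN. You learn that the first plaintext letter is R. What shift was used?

2

From the crib: T(19)−R(17)=2, so the shift is 2.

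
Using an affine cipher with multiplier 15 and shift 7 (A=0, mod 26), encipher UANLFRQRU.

U(20): 15·20+7=307≡21 → V
A(0): 15·0+7=7 → H
N(13): 15·13+7=202≡20 → U
L(11): 15·11+7=172≡16 → Q
F(5): 15·5+7=82≡4 → E
R(17): 15·17+7=262≡2 → C
Q(16): 15·16+7=247≡13 → N
R(17): 15·17+7=262≡2 → C
U(20): 15·20+7=307≡21 → V

VHUQECNCV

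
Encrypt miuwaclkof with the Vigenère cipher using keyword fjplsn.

rrjhspqtdq

Repeat the key across the message: fjplsnfjpl
m(12)+f(5): 17 → r
i(8)+j(9): 17 → r
u(20)+p(15): 35≡9 → j
w(22)+l(11): 33≡7 → h
a(0)+s(18): 18 → s
c(2)+n(13): 15 → p
l(11)+f(5): 16 → q
k(10)+j(9): 19 → t
o(14)+p(15): 29≡3 → d
f(5)+l(11): 16 → q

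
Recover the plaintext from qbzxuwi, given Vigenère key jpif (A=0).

hmrslha

Repeat the key across the ciphertext: jpifjpi
q(16)−j(9): 7 → h
b(1)−p(15): -14≡12 → m
z(25)−i(8): 17 → r
x(23)−f(5): 18 → s
u(20)−j(9): 11 → l
w(22)−p(15): 7 → h
i(8)−i(8): 0 → a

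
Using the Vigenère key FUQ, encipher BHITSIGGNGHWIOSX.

GBYYMYLADLBMNIIC

Repeat the key across the message: FUQFUQFUQFUQFUQF
B(1)+F(5): 6 → G
H(7)+U(20): 27≡1 → B
I(8)+Q(16): 24 → Y
T(19)+F(5): 24 → Y
S(18)+U(20): 38≡12 → M
I(8)+Q(16): 24 → Y
G(6)+F(5): 11 → L
G(6)+U(20): 26≡0 → A
N(13)+Q(16): 29≡3 → D
G(6)+F(5): 11 → L
H(7)+U(20): 27≡1 → B
W(22)+Q(16): 38≡12 → M
I(8)+F(5): 13 → N
O(14)+U(20): 34≡8 → I
S(18)+Q(16): 34≡8 → I
X(23)+F(5): 28≡2 → C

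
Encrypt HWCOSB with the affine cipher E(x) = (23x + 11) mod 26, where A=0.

QXFVJI

H(7): 23·7+11=172≡16 → Q
W(22): 23·22+11=517≡23 → X
C(2): 23·2+11=57≡5 → F
O(14): 23·14+11=333≡21 → V
S(18): 23·18+11=425≡9 → J
B(1): 23·1+11=34≡8 → I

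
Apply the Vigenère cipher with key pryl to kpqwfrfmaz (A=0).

Repeat the key across the message: prylprylpr
k(10)+p(15): 25 → z
p(15)+r(17): 32≡6 → g
q(16)+y(24): 40≡14 → o
w(22)+l(11): 33≡7 → h
f(5)+p(15): 20 → u
r(17)+r(17): 34≡8 → i
f(5)+y(24): 29≡3 → d
m(12)+l(11): 23 → x
a(0)+p(15): 15 → p
z(25)+r(17): 42≡16 → q

zgohuidxpq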